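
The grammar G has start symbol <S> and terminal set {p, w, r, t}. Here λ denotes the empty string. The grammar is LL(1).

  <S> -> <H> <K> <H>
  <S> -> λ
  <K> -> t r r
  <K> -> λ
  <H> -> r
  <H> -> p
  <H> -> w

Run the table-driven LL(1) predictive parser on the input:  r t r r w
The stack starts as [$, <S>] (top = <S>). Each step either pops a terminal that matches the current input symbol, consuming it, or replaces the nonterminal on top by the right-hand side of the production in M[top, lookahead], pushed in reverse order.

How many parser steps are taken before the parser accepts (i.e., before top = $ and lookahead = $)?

     Stack          Input        Action
  1  $ <S>          r t r r w $  expand <S> -> <H> <K> <H>
  2  $ <H> <K> <H>  r t r r w $  expand <H> -> r
  3  $ <H> <K> r    r t r r w $  match r
  4  $ <H> <K>      t r r w $    expand <K> -> t r r
  5  $ <H> r r t    t r r w $    match t
  6  $ <H> r r      r r w $      match r
  7  $ <H> r        r w $        match r
  8  $ <H>          w $          expand <H> -> w
  9  $ w            w $          match w
Accept reached after 9 steps.

9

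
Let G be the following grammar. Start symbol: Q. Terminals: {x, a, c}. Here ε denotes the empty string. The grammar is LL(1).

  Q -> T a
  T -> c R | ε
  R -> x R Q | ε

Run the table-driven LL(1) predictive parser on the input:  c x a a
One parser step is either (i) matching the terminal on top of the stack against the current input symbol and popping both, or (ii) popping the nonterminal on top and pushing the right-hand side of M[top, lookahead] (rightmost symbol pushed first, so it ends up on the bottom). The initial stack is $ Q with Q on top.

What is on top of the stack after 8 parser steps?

a

step 1: stack=$ Q  input=c x a a $  — expand Q -> T a
step 2: stack=$ a T  input=c x a a $  — expand T -> c R
step 3: stack=$ a R c  input=c x a a $  — match c
step 4: stack=$ a R  input=x a a $  — expand R -> x R Q
step 5: stack=$ a Q R x  input=x a a $  — match x
step 6: stack=$ a Q R  input=a a $  — expand R -> ε
step 7: stack=$ a Q  input=a a $  — expand Q -> T a
step 8: stack=$ a a T  input=a a $  — expand T -> ε
Stack after step 8: $ a a (top = a).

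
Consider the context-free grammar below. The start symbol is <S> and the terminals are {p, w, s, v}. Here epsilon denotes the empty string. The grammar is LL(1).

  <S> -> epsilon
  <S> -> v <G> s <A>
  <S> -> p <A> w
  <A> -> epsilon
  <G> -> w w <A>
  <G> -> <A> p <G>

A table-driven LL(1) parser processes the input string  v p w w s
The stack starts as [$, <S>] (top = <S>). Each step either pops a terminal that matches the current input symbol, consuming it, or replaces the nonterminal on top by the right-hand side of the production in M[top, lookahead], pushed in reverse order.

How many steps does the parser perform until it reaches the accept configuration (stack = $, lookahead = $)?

11

step 1: stack=$ <S>  input=v p w w s $  — expand <S> -> v <G> s <A>
step 2: stack=$ <A> s <G> v  input=v p w w s $  — match v
step 3: stack=$ <A> s <G>  input=p w w s $  — expand <G> -> <A> p <G>
step 4: stack=$ <A> s <G> p <A>  input=p w w s $  — expand <A> -> epsilon
step 5: stack=$ <A> s <G> p  input=p w w s $  — match p
step 6: stack=$ <A> s <G>  input=w w s $  — expand <G> -> w w <A>
step 7: stack=$ <A> s <A> w w  input=w w s $  — match w
step 8: stack=$ <A> s <A> w  input=w s $  — match w
step 9: stack=$ <A> s <A>  input=s $  — expand <A> -> epsilon
step 10: stack=$ <A> s  input=s $  — match s
step 11: stack=$ <A>  input=$  — expand <A> -> epsilon
Accept reached after 11 steps.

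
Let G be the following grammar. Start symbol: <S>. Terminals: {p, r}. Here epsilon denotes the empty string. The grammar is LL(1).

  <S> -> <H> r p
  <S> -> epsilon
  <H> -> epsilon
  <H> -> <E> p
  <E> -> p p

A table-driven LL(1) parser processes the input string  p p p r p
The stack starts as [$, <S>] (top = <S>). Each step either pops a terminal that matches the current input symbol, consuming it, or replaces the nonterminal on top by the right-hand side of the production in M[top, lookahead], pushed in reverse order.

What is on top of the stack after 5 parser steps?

     Stack        Input        Action
  1  $ <S>        p p p r p $  expand <S> -> <H> r p
  2  $ p r <H>    p p p r p $  expand <H> -> <E> p
  3  $ p r p <E>  p p p r p $  expand <E> -> p p
  4  $ p r p p p  p p p r p $  match p
  5  $ p r p p    p p r p $    match p
Stack after step 5: $ p r p (top = p).

p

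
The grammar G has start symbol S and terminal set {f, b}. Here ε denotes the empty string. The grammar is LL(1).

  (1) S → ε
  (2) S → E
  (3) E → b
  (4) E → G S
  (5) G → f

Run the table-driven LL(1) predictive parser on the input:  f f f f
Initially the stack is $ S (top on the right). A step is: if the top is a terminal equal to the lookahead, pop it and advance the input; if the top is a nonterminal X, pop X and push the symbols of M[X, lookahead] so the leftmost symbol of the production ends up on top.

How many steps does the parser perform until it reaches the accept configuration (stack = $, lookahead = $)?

17

      Stack  Input      Action
   1  $ S    f f f f $  expand S → E
   2  $ E    f f f f $  expand E → G S
   3  $ S G  f f f f $  expand G → f
   4  $ S f  f f f f $  match f
   5  $ S    f f f $    expand S → E
   6  $ E    f f f $    expand E → G S
   7  $ S G  f f f $    expand G → f
   8  $ S f  f f f $    match f
   9  $ S    f f $      expand S → E
  10  $ E    f f $      expand E → G S
  11  $ S G  f f $      expand G → f
  12  $ S f  f f $      match f
  13  $ S    f $        expand S → E
  14  $ E    f $        expand E → G S
  15  $ S G  f $        expand G → f
  16  $ S f  f $        match f
  17  $ S    $          expand S → ε
Accept reached after 17 steps.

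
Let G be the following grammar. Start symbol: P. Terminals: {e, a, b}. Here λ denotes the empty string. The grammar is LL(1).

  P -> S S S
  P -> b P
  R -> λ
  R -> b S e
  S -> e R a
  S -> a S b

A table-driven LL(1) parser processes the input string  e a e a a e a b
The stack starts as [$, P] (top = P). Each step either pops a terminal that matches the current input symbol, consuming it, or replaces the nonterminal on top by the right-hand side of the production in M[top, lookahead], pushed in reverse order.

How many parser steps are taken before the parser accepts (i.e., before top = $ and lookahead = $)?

      Stack        Input              Action
   1  $ P          e a e a a e a b $  expand P -> S S S
   2  $ S S S      e a e a a e a b $  expand S -> e R a
   3  $ S S a R e  e a e a a e a b $  match e
   4  $ S S a R    a e a a e a b $    expand R -> λ
   5  $ S S a      a e a a e a b $    match a
   6  $ S S        e a a e a b $      expand S -> e R a
   7  $ S a R e    e a a e a b $      match e
   8  $ S a R      a a e a b $        expand R -> λ
   9  $ S a        a a e a b $        match a
  10  $ S          a e a b $          expand S -> a S b
  11  $ b S a      a e a b $          match a
  12  $ b S        e a b $            expand S -> e R a
  13  $ b a R e    e a b $            match e
  14  $ b a R      a b $              expand R -> λ
  15  $ b a        a b $              match a
  16  $ b          b $                match b
Accept reached after 16 steps.

16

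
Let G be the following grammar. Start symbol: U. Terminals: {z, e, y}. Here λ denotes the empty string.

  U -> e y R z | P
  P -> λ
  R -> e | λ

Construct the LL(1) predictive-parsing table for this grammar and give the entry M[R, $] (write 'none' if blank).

none

FIRST(P): from P->λ we get {λ}. So FIRST(P) = {λ}.
FIRST(R): from R->e we get {e}; from R->λ we get {λ}. So FIRST(R) = {λ, e}.
FIRST(U): from U->e y R z we get {e}; from U->P we get {λ}. So FIRST(U) = {λ, e}.
FOLLOW(U) includes $ since U is the start symbol.
FOLLOW(R): in U->e y R z, R is followed by z with FIRST {z}. Thus FOLLOW(R) = {z}.
For R -> e: FIRST(e) = {e}, so it goes in M[R, t] for t ∈ {e}.
For R -> λ: FIRST(λ) = {λ}, so it goes in M[R, t] for t ∈ {}; since λ ∈ FIRST, also for every t ∈ FOLLOW(R) = {z}.
None of these place a production in M[R, $].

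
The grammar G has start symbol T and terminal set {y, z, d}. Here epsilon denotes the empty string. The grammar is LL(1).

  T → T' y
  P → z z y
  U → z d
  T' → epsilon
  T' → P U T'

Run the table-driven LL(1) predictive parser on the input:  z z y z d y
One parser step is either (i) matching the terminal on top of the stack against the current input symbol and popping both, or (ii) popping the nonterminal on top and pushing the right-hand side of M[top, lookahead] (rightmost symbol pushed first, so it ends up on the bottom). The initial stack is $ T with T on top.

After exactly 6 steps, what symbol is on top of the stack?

     Stack           Input          Action
  1  $ T             z z y z d y $  expand T → T' y
  2  $ y T'          z z y z d y $  expand T' → P U T'
  3  $ y T' U P      z z y z d y $  expand P → z z y
  4  $ y T' U y z z  z z y z d y $  match z
  5  $ y T' U y z    z y z d y $    match z
  6  $ y T' U y      y z d y $      match y
Stack after step 6: $ y T' U (top = U).

U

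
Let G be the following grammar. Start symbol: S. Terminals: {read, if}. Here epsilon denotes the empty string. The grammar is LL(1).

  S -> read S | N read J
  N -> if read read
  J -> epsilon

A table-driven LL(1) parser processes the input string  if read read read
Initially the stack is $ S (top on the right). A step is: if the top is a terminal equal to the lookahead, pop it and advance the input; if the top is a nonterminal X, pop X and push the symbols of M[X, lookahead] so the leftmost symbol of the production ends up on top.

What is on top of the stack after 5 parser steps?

     Stack                  Input                Action
  1  $ S                    if read read read $  expand S -> N read J
  2  $ J read N             if read read read $  expand N -> if read read
  3  $ J read read read if  if read read read $  match if
  4  $ J read read read     read read read $     match read
  5  $ J read read          read read $          match read
Stack after step 5: $ J read (top = read).

read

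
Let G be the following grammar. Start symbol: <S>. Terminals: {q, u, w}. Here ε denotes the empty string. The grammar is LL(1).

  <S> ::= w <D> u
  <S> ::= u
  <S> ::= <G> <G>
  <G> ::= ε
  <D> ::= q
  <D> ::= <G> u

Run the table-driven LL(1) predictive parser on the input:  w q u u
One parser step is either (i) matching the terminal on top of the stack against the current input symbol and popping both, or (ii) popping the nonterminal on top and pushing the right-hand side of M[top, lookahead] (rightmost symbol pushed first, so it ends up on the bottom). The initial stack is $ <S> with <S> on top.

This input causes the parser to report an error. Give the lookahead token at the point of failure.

u

     Stack      Input      Action
  1  $ <S>      w q u u $  expand <S> ::= w <D> u
  2  $ u <D> w  w q u u $  match w
  3  $ u <D>    q u u $    expand <D> ::= q
  4  $ u q      q u u $    match q
  5  $ u        u u $      match u
  6  $          u $        error: stack empty but input remains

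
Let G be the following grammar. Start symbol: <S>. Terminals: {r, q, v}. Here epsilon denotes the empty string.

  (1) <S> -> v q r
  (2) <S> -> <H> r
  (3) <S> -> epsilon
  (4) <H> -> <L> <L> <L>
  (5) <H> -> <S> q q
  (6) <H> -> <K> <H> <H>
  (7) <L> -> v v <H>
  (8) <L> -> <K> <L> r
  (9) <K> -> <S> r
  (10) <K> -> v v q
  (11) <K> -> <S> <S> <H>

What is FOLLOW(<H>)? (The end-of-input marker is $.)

FIRST(<S>) = {epsilon, q, r, v}  (via <H> r)
FIRST(<H>) = {q, r, v}  (via <L> <L> <L>, <S> q q, <K> <H> <H>)
FIRST(<K>) = {q, r, v}  (via <S> r, <S> <S> <H>)
FIRST(<L>) = {q, r, v}  (via <K> <L> r)
FOLLOW(<S>) includes $ since <S> is the start symbol.
FOLLOW(<S>): in <H>-><S> q q, <S> is followed by q q with FIRST {q}; in <K>-><S> r, <S> is followed by r with FIRST {r}; in <K>-><S> <S> <H> (occurrence 1), <S> is followed by <S> <H> with FIRST {q, r, v}; in <K>-><S> <S> <H> (occurrence 2), <S> is followed by <H> with FIRST {q, r, v}. Thus FOLLOW(<S>) = {$, q, r, v}.
FOLLOW(<K>): in <H>-><K> <H> <H>, <K> is followed by <H> <H> with FIRST {q, r, v}; in <L>-><K> <L> r, <K> is followed by <L> r with FIRST {q, r, v}. Thus FOLLOW(<K>) = {q, r, v}.
FOLLOW(<H>): in <S>-><H> r, <H> is followed by r with FIRST {r}; in <H>-><K> <H> <H> (occurrence 1), <H> is followed by <H> with FIRST {q, r, v}; in <H>-><K> <H> <H> (occurrence 2), the suffix after <H> is empty (adds nothing new); in <L>->v v <H>, the suffix after <H> is empty, so FOLLOW(<H>) ⊇ FOLLOW(<L>) = {q, r, v}; in <K>-><S> <S> <H>, the suffix after <H> is empty, so FOLLOW(<H>) ⊇ FOLLOW(<K>) = {q, r, v}. Thus FOLLOW(<H>) = {q, r, v}.
FOLLOW(<L>): in <H>-><L> <L> <L> (occurrence 1), <L> is followed by <L> <L> with FIRST {q, r, v}; in <H>-><L> <L> <L> (occurrence 2), <L> is followed by <L> with FIRST {q, r, v}; in <H>-><L> <L> <L> (occurrence 3), the suffix after <L> is empty, so FOLLOW(<L>) ⊇ FOLLOW(<H>) = {q, r, v}; in <L>-><K> <L> r, <L> is followed by r with FIRST {r}. Thus FOLLOW(<L>) = {q, r, v}.

{q, r, v}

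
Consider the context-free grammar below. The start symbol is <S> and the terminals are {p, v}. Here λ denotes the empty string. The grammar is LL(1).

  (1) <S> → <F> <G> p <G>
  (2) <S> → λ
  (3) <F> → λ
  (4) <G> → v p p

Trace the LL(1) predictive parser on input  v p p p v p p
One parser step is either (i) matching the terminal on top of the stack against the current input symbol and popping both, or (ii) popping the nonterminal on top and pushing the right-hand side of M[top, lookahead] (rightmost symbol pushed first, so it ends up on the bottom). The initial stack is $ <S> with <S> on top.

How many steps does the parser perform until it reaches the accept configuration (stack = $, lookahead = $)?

      Stack            Input            Action
   1  $ <S>            v p p p v p p $  expand <S> → <F> <G> p <G>
   2  $ <G> p <G> <F>  v p p p v p p $  expand <F> → λ
   3  $ <G> p <G>      v p p p v p p $  expand <G> → v p p
   4  $ <G> p p p v    v p p p v p p $  match v
   5  $ <G> p p p      p p p v p p $    match p
   6  $ <G> p p        p p v p p $      match p
   7  $ <G> p          p v p p $        match p
   8  $ <G>            v p p $          expand <G> → v p p
   9  $ p p v          v p p $          match v
  10  $ p p            p p $            match p
  11  $ p              p $              match p
Accept reached after 11 steps.

11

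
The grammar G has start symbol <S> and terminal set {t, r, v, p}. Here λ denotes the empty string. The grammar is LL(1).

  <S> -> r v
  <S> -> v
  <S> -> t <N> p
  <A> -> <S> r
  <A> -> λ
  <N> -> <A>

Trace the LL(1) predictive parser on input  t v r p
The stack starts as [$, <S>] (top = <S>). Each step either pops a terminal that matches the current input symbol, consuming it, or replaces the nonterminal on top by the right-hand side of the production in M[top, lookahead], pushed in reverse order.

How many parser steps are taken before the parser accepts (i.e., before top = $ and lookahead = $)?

     Stack      Input      Action
  1  $ <S>      t v r p $  expand <S> -> t <N> p
  2  $ p <N> t  t v r p $  match t
  3  $ p <N>    v r p $    expand <N> -> <A>
  4  $ p <A>    v r p $    expand <A> -> <S> r
  5  $ p r <S>  v r p $    expand <S> -> v
  6  $ p r v    v r p $    match v
  7  $ p r      r p $      match r
  8  $ p        p $        match p
Accept reached after 8 steps.

8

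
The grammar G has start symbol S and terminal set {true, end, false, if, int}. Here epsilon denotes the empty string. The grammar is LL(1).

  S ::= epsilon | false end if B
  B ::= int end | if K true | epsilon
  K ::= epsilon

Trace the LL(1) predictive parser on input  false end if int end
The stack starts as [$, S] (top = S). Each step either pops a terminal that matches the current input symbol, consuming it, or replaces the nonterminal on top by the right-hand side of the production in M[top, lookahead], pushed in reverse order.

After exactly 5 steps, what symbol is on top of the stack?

int

step 1: stack=$ S  input=false end if int end $  — expand S ::= false end if B
step 2: stack=$ B if end false  input=false end if int end $  — match false
step 3: stack=$ B if end  input=end if int end $  — match end
step 4: stack=$ B if  input=if int end $  — match if
step 5: stack=$ B  input=int end $  — expand B ::= int end
Stack after step 5: $ end int (top = int).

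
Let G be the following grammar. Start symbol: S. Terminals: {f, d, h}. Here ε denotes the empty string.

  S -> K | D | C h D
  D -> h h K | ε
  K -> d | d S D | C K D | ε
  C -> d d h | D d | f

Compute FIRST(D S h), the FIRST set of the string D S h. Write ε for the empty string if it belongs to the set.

{d, f, h}

FIRST(D): from D->h h K we get {h}; from D->ε we get {ε}. So FIRST(D) = {ε, h}.
FIRST(C): from C->d d h we get {d}; from C->D d we get {d, h}; from C->f we get {f}. So FIRST(C) = {d, f, h}.
FIRST(K): from K->d we get {d}; from K->d S D we get {d}; from K->C K D we get {d, f, h}; from K->ε we get {ε}. So FIRST(K) = {ε, d, f, h}.
FIRST(S): from S->K we get {ε, d, f, h}; from S->D we get {ε, h}; from S->C h D we get {d, f, h}. So FIRST(S) = {ε, d, f, h}.
FIRST(D S h): take FIRST of each symbol in turn, carrying on past any symbol whose FIRST contains ε; result {d, f, h}.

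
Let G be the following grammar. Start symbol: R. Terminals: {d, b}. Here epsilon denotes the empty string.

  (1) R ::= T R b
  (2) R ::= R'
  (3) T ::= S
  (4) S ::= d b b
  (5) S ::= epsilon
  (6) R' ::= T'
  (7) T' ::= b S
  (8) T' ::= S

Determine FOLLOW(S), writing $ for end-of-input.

{$, b, d}

FIRST(S): from S::=d b b we get {d}; from S::=epsilon we get {epsilon}. So FIRST(S) = {epsilon, d}.
FIRST(T): from T::=S we get {epsilon, d}. So FIRST(T) = {epsilon, d}.
FIRST(T'): from T'::=b S we get {b}; from T'::=S we get {epsilon, d}. So FIRST(T') = {epsilon, b, d}.
FIRST(R'): from R'::=T' we get {epsilon, b, d}. So FIRST(R') = {epsilon, b, d}.
FIRST(R): from R::=T R b we get {b, d}; from R::=R' we get {epsilon, b, d}. So FIRST(R) = {epsilon, b, d}.
FOLLOW(R) includes $ since R is the start symbol.
FOLLOW(R): in R::=T R b, R is followed by b with FIRST {b}. Thus FOLLOW(R) = {$, b}.
FOLLOW(T): in R::=T R b, T is followed by R b with FIRST {b, d}. Thus FOLLOW(T) = {b, d}.
FOLLOW(R'): in R::=R', the suffix after R' is empty, so FOLLOW(R') ⊇ FOLLOW(R) = {$, b}. Thus FOLLOW(R') = {$, b}.
FOLLOW(T'): in R'::=T', the suffix after T' is empty, so FOLLOW(T') ⊇ FOLLOW(R') = {$, b}. Thus FOLLOW(T') = {$, b}.
FOLLOW(S): in T::=S, the suffix after S is empty, so FOLLOW(S) ⊇ FOLLOW(T) = {b, d}; in T'::=b S, the suffix after S is empty, so FOLLOW(S) ⊇ FOLLOW(T') = {$, b}; in T'::=S, the suffix after S is empty, so FOLLOW(S) ⊇ FOLLOW(T') = {$, b}. Thus FOLLOW(S) = {$, b, d}.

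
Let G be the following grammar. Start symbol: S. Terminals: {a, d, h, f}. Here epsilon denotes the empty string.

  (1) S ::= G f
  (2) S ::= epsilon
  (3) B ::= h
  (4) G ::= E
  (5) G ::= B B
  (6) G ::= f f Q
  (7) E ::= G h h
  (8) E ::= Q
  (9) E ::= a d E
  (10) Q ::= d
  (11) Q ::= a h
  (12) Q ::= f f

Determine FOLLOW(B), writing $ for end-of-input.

{f, h}

FIRST(B) = {h}
FIRST(Q) = {a, d, f}
FIRST(S) = {epsilon, a, d, f, h}  (via G f)
FIRST(G) = {a, d, f, h}  (via E, B B)
FIRST(E) = {a, d, f, h}  (via G h h, Q)
FOLLOW(S) includes $ since S is the start symbol.
FOLLOW(S): S appears on no right-hand side. Thus FOLLOW(S) = {$}.
FOLLOW(G): in S::=G f, G is followed by f with FIRST {f}; in E::=G h h, G is followed by h h with FIRST {h}. Thus FOLLOW(G) = {f, h}.
FOLLOW(B): in G::=B B (occurrence 1), B is followed by B with FIRST {h}; in G::=B B (occurrence 2), the suffix after B is empty, so FOLLOW(B) ⊇ FOLLOW(G) = {f, h}. Thus FOLLOW(B) = {f, h}.
FOLLOW(E): in G::=E, the suffix after E is empty, so FOLLOW(E) ⊇ FOLLOW(G) = {f, h}; in E::=a d E, the suffix after E is empty (adds nothing new). Thus FOLLOW(E) = {f, h}.
FOLLOW(Q): in G::=f f Q, the suffix after Q is empty, so FOLLOW(Q) ⊇ FOLLOW(G) = {f, h}; in E::=Q, the suffix after Q is empty, so FOLLOW(Q) ⊇ FOLLOW(E) = {f, h}. Thus FOLLOW(Q) = {f, h}.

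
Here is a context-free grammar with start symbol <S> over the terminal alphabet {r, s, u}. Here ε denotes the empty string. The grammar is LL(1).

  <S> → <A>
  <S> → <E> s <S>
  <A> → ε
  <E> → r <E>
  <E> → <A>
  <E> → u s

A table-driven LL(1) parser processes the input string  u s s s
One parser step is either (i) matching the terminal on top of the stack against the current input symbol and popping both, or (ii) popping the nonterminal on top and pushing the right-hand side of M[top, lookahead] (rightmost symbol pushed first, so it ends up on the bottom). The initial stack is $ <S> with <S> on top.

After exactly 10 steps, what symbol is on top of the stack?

<A>

step 1: stack=$ <S>  input=u s s s $  — expand <S> → <E> s <S>
step 2: stack=$ <S> s <E>  input=u s s s $  — expand <E> → u s
step 3: stack=$ <S> s s u  input=u s s s $  — match u
step 4: stack=$ <S> s s  input=s s s $  — match s
step 5: stack=$ <S> s  input=s s $  — match s
step 6: stack=$ <S>  input=s $  — expand <S> → <E> s <S>
step 7: stack=$ <S> s <E>  input=s $  — expand <E> → <A>
step 8: stack=$ <S> s <A>  input=s $  — expand <A> → ε
step 9: stack=$ <S> s  input=s $  — match s
step 10: stack=$ <S>  input=$  — expand <S> → <A>
Stack after step 10: $ <A> (top = <A>).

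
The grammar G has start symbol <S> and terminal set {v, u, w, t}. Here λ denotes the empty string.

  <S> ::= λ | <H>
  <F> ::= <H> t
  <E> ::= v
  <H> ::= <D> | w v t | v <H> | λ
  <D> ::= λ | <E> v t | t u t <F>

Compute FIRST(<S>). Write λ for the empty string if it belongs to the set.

FIRST(<E>): from <E>::=v we get {v}. So FIRST(<E>) = {v}.
FIRST(<D>): from <D>::=λ we get {λ}; from <D>::=<E> v t we get {v}; from <D>::=t u t <F> we get {t}. So FIRST(<D>) = {λ, t, v}.
FIRST(<H>): from <H>::=<D> we get {λ, t, v}; from <H>::=w v t we get {w}; from <H>::=v <H> we get {v}; from <H>::=λ we get {λ}. So FIRST(<H>) = {λ, t, v, w}.
FIRST(<S>): from <S>::=λ we get {λ}; from <S>::=<H> we get {λ, t, v, w}. So FIRST(<S>) = {λ, t, v, w}.
FIRST(<F>): from <F>::=<H> t we get {t, v, w}. So FIRST(<F>) = {t, v, w}.

{λ, t, v, w}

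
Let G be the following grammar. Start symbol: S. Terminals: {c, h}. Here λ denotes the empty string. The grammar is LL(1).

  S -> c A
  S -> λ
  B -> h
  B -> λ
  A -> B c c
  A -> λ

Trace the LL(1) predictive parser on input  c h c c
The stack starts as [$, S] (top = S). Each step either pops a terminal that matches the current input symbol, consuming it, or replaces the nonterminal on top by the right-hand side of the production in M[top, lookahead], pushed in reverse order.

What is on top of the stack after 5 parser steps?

c

step 1: stack=$ S  input=c h c c $  — expand S -> c A
step 2: stack=$ A c  input=c h c c $  — match c
step 3: stack=$ A  input=h c c $  — expand A -> B c c
step 4: stack=$ c c B  input=h c c $  — expand B -> h
step 5: stack=$ c c h  input=h c c $  — match h
Stack after step 5: $ c c (top = c).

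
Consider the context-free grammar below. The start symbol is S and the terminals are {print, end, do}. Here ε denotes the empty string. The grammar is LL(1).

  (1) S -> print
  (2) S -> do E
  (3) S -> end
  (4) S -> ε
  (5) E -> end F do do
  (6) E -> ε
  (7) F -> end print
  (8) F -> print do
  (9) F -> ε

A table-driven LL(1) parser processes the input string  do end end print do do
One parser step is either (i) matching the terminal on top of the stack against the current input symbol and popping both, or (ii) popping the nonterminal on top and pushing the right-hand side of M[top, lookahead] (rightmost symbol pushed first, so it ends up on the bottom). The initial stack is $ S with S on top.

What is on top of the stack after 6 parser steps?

print

step 1: stack=$ S  input=do end end print do do $  — expand S -> do E
step 2: stack=$ E do  input=do end end print do do $  — match do
step 3: stack=$ E  input=end end print do do $  — expand E -> end F do do
step 4: stack=$ do do F end  input=end end print do do $  — match end
step 5: stack=$ do do F  input=end print do do $  — expand F -> end print
step 6: stack=$ do do print end  input=end print do do $  — match end
Stack after step 6: $ do do print (top = print).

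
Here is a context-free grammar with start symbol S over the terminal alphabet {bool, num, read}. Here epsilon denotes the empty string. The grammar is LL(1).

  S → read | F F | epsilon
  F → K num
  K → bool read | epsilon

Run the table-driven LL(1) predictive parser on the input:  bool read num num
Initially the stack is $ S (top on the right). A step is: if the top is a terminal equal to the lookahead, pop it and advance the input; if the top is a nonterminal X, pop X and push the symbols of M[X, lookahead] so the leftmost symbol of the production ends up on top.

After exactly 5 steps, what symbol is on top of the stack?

step 1: stack=$ S  input=bool read num num $  — expand S → F F
step 2: stack=$ F F  input=bool read num num $  — expand F → K num
step 3: stack=$ F num K  input=bool read num num $  — expand K → bool read
step 4: stack=$ F num read bool  input=bool read num num $  — match bool
step 5: stack=$ F num read  input=read num num $  — match read
Stack after step 5: $ F num (top = num).

num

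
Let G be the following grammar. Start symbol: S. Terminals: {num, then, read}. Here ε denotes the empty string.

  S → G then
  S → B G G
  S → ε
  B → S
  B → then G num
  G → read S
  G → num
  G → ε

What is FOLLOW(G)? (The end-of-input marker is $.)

{$, num, read, then}

FIRST(G) = {ε, num, read}
FIRST(S) = {ε, num, read, then}  (via G then, B G G)
FIRST(B) = {ε, num, read, then}  (via S)
FOLLOW(S) includes $ since S is the start symbol.
FOLLOW(S): in B→S, the suffix after S is empty, so FOLLOW(S) ⊇ FOLLOW(B) = {$, num, read, then}; in G→read S, the suffix after S is empty, so FOLLOW(S) ⊇ FOLLOW(G) = {$, num, read, then}. Thus FOLLOW(S) = {$, num, read, then}.
FOLLOW(B): in S→B G G, B is followed by G G with FIRST {ε, num, read}; in S→B G G, the suffix after B is nullable, so FOLLOW(B) ⊇ FOLLOW(S) = {$, num, read, then}. Thus FOLLOW(B) = {$, num, read, then}.
FOLLOW(G): in S→G then, G is followed by then with FIRST {then}; in S→B G G (occurrence 1), G is followed by G with FIRST {ε, num, read}; in S→B G G (occurrence 1), the suffix after G is nullable, so FOLLOW(G) ⊇ FOLLOW(S) = {$, num, read, then}; in S→B G G (occurrence 2), the suffix after G is empty, so FOLLOW(G) ⊇ FOLLOW(S) = {$, num, read, then}; in B→then G num, G is followed by num with FIRST {num}. Thus FOLLOW(G) = {$, num, read, then}.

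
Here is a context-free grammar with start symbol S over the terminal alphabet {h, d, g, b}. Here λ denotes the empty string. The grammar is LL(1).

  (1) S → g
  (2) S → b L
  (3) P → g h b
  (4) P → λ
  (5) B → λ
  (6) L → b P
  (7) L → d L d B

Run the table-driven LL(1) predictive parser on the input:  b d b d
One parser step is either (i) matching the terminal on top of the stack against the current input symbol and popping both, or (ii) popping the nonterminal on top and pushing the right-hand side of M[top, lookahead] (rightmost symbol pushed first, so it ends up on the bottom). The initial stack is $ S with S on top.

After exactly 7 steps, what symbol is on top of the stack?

step 1: stack=$ S  input=b d b d $  — expand S → b L
step 2: stack=$ L b  input=b d b d $  — match b
step 3: stack=$ L  input=d b d $  — expand L → d L d B
step 4: stack=$ B d L d  input=d b d $  — match d
step 5: stack=$ B d L  input=b d $  — expand L → b P
step 6: stack=$ B d P b  input=b d $  — match b
step 7: stack=$ B d P  input=d $  — expand P → λ
Stack after step 7: $ B d (top = d).

d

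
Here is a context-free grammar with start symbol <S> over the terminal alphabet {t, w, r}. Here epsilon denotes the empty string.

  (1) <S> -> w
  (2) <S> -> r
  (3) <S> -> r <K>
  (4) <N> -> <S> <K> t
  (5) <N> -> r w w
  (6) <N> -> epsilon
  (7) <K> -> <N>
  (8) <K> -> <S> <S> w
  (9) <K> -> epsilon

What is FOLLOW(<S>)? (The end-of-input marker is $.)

FIRST(<S>): from <S>->w we get {w}; from <S>->r we get {r}; from <S>->r <K> we get {r}. So FIRST(<S>) = {r, w}.
FIRST(<N>): from <N>-><S> <K> t we get {r, w}; from <N>->r w w we get {r}; from <N>->epsilon we get {epsilon}. So FIRST(<N>) = {epsilon, r, w}.
FIRST(<K>): from <K>-><N> we get {epsilon, r, w}; from <K>-><S> <S> w we get {r, w}; from <K>->epsilon we get {epsilon}. So FIRST(<K>) = {epsilon, r, w}.
FOLLOW(<S>) includes $ since <S> is the start symbol.
FOLLOW(<S>): in <N>-><S> <K> t, <S> is followed by <K> t with FIRST {r, t, w}; in <K>-><S> <S> w (occurrence 1), <S> is followed by <S> w with FIRST {r, w}; in <K>-><S> <S> w (occurrence 2), <S> is followed by w with FIRST {w}. Thus FOLLOW(<S>) = {$, r, t, w}.
FOLLOW(<K>): in <S>->r <K>, the suffix after <K> is empty, so FOLLOW(<K>) ⊇ FOLLOW(<S>) = {$, r, t, w}; in <N>-><S> <K> t, <K> is followed by t with FIRST {t}. Thus FOLLOW(<K>) = {$, r, t, w}.
FOLLOW(<N>): in <K>-><N>, the suffix after <N> is empty, so FOLLOW(<N>) ⊇ FOLLOW(<K>) = {$, r, t, w}. Thus FOLLOW(<N>) = {$, r, t, w}.

{$, r, t, w}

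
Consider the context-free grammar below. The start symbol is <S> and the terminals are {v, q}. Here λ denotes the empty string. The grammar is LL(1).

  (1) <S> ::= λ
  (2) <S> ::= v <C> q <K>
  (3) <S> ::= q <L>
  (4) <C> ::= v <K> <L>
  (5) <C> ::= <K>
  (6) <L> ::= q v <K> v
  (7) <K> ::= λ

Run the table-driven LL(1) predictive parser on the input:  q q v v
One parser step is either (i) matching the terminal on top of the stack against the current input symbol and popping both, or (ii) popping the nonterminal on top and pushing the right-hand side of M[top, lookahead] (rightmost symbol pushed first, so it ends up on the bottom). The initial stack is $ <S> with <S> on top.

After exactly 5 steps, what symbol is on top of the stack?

     Stack        Input      Action
  1  $ <S>        q q v v $  expand <S> ::= q <L>
  2  $ <L> q      q q v v $  match q
  3  $ <L>        q v v $    expand <L> ::= q v <K> v
  4  $ v <K> v q  q v v $    match q
  5  $ v <K> v    v v $      match v
Stack after step 5: $ v <K> (top = <K>).

<K>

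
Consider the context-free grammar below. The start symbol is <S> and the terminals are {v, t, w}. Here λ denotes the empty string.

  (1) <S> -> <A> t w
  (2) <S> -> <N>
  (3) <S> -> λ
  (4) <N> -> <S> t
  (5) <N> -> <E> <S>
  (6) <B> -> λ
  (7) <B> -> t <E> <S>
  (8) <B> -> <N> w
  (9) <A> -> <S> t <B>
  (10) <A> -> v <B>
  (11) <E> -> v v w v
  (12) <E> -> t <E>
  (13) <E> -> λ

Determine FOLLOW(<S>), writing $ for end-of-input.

{$, t, w}

FIRST(<E>): from <E>->v v w v we get {v}; from <E>->t <E> we get {t}; from <E>->λ we get {λ}. So FIRST(<E>) = {λ, t, v}.
FIRST(<S>): from <S>-><A> t w we get {t, v}; from <S>-><N> we get {λ, t, v}; from <S>->λ we get {λ}. So FIRST(<S>) = {λ, t, v}.
FIRST(<N>): from <N>-><S> t we get {t, v}; from <N>-><E> <S> we get {λ, t, v}. So FIRST(<N>) = {λ, t, v}.
FIRST(<A>): from <A>-><S> t <B> we get {t, v}; from <A>->v <B> we get {v}. So FIRST(<A>) = {t, v}.
FIRST(<B>): from <B>->λ we get {λ}; from <B>->t <E> <S> we get {t}; from <B>-><N> w we get {t, v, w}. So FIRST(<B>) = {λ, t, v, w}.
FOLLOW(<S>) includes $ since <S> is the start symbol.
FOLLOW(<A>): in <S>-><A> t w, <A> is followed by t w with FIRST {t}. Thus FOLLOW(<A>) = {t}.
FOLLOW(<B>): in <A>-><S> t <B>, the suffix after <B> is empty, so FOLLOW(<B>) ⊇ FOLLOW(<A>) = {t}; in <A>->v <B>, the suffix after <B> is empty, so FOLLOW(<B>) ⊇ FOLLOW(<A>) = {t}. Thus FOLLOW(<B>) = {t}.
FOLLOW(<S>): in <N>-><S> t, <S> is followed by t with FIRST {t}; in <N>-><E> <S>, the suffix after <S> is empty, so FOLLOW(<S>) ⊇ FOLLOW(<N>) = {$, t, w}; in <B>->t <E> <S>, the suffix after <S> is empty, so FOLLOW(<S>) ⊇ FOLLOW(<B>) = {t}; in <A>-><S> t <B>, <S> is followed by t <B> with FIRST {t}. Thus FOLLOW(<S>) = {$, t, w}.
FOLLOW(<N>): in <S>-><N>, the suffix after <N> is empty, so FOLLOW(<N>) ⊇ FOLLOW(<S>) = {$, t, w}; in <B>-><N> w, <N> is followed by w with FIRST {w}. Thus FOLLOW(<N>) = {$, t, w}.
FOLLOW(<E>): in <N>-><E> <S>, <E> is followed by <S> with FIRST {λ, t, v}; in <N>-><E> <S>, the suffix after <E> is nullable, so FOLLOW(<E>) ⊇ FOLLOW(<N>) = {$, t, w}; in <B>->t <E> <S>, <E> is followed by <S> with FIRST {λ, t, v}; in <B>->t <E> <S>, the suffix after <E> is nullable, so FOLLOW(<E>) ⊇ FOLLOW(<B>) = {t}; in <E>->t <E>, the suffix after <E> is empty (adds nothing new). Thus FOLLOW(<E>) = {$, t, v, w}.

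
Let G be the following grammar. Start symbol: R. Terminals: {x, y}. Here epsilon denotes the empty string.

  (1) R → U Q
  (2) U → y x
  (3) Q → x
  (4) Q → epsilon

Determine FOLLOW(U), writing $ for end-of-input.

FIRST(U): from U→y x we get {y}. So FIRST(U) = {y}.
FIRST(Q): from Q→x we get {x}; from Q→epsilon we get {epsilon}. So FIRST(Q) = {epsilon, x}.
FIRST(R): from R→U Q we get {y}. So FIRST(R) = {y}.
FOLLOW(R) includes $ since R is the start symbol.
FOLLOW(R): R appears on no right-hand side. Thus FOLLOW(R) = {$}.
FOLLOW(U): in R→U Q, U is followed by Q with FIRST {epsilon, x}; in R→U Q, the suffix after U is nullable, so FOLLOW(U) ⊇ FOLLOW(R) = {$}. Thus FOLLOW(U) = {$, x}.
FOLLOW(Q): in R→U Q, the suffix after Q is empty, so FOLLOW(Q) ⊇ FOLLOW(R) = {$}. Thus FOLLOW(Q) = {$}.

{$, x}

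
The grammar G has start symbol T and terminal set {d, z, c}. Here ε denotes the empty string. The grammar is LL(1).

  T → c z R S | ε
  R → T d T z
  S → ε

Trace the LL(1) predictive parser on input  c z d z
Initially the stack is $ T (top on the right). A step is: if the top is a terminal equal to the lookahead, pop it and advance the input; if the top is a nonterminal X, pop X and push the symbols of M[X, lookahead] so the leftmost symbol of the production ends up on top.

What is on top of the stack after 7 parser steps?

z

step 1: stack=$ T  input=c z d z $  — expand T → c z R S
step 2: stack=$ S R z c  input=c z d z $  — match c
step 3: stack=$ S R z  input=z d z $  — match z
step 4: stack=$ S R  input=d z $  — expand R → T d T z
step 5: stack=$ S z T d T  input=d z $  — expand T → ε
step 6: stack=$ S z T d  input=d z $  — match d
step 7: stack=$ S z T  input=z $  — expand T → ε
Stack after step 7: $ S z (top = z).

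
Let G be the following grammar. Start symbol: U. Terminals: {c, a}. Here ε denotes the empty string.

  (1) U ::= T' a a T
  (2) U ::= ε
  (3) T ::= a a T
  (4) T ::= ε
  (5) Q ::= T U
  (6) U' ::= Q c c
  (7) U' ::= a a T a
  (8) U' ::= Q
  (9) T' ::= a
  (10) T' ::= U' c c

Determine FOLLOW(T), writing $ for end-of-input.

FIRST(T): from T::=a a T we get {a}; from T::=ε we get {ε}. So FIRST(T) = {ε, a}.
FIRST(U): from U::=T' a a T we get {a, c}; from U::=ε we get {ε}. So FIRST(U) = {ε, a, c}.
FIRST(Q): from Q::=T U we get {ε, a, c}. So FIRST(Q) = {ε, a, c}.
FIRST(U'): from U'::=Q c c we get {a, c}; from U'::=a a T a we get {a}; from U'::=Q we get {ε, a, c}. So FIRST(U') = {ε, a, c}.
FIRST(T'): from T'::=a we get {a}; from T'::=U' c c we get {a, c}. So FIRST(T') = {a, c}.
FOLLOW(U) includes $ since U is the start symbol.
FOLLOW(U'): in T'::=U' c c, U' is followed by c c with FIRST {c}. Thus FOLLOW(U') = {c}.
FOLLOW(Q): in U'::=Q c c, Q is followed by c c with FIRST {c}; in U'::=Q, the suffix after Q is empty, so FOLLOW(Q) ⊇ FOLLOW(U') = {c}. Thus FOLLOW(Q) = {c}.
FOLLOW(U): in Q::=T U, the suffix after U is empty, so FOLLOW(U) ⊇ FOLLOW(Q) = {c}. Thus FOLLOW(U) = {$, c}.
FOLLOW(T): in U::=T' a a T, the suffix after T is empty, so FOLLOW(T) ⊇ FOLLOW(U) = {$, c}; in T::=a a T, the suffix after T is empty (adds nothing new); in Q::=T U, T is followed by U with FIRST {ε, a, c}; in Q::=T U, the suffix after T is nullable, so FOLLOW(T) ⊇ FOLLOW(Q) = {c}; in U'::=a a T a, T is followed by a with FIRST {a}. Thus FOLLOW(T) = {$, a, c}.
FOLLOW(T'): in U::=T' a a T, T' is followed by a a T with FIRST {a}. Thus FOLLOW(T') = {a}.

{$, a, c}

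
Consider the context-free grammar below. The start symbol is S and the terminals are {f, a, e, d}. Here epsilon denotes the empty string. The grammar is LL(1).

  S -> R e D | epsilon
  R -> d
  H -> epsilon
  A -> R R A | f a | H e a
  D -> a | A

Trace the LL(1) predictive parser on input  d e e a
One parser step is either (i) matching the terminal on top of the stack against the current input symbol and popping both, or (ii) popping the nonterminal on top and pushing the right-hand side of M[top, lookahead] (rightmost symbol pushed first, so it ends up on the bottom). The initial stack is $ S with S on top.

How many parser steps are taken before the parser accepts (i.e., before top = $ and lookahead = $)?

step 1: stack=$ S  input=d e e a $  — expand S -> R e D
step 2: stack=$ D e R  input=d e e a $  — expand R -> d
step 3: stack=$ D e d  input=d e e a $  — match d
step 4: stack=$ D e  input=e e a $  — match e
step 5: stack=$ D  input=e a $  — expand D -> A
step 6: stack=$ A  input=e a $  — expand A -> H e a
step 7: stack=$ a e H  input=e a $  — expand H -> epsilon
step 8: stack=$ a e  input=e a $  — match e
step 9: stack=$ a  input=a $  — match a
Accept reached after 9 steps.

9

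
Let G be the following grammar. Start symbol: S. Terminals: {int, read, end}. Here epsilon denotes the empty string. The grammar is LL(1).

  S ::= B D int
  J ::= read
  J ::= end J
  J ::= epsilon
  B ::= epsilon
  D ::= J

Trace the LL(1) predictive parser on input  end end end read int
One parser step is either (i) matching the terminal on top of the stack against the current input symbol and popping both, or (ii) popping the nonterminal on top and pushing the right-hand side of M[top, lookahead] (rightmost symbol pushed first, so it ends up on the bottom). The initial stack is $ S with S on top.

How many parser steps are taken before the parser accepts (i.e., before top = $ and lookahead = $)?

12

      Stack        Input                   Action
   1  $ S          end end end read int $  expand S ::= B D int
   2  $ int D B    end end end read int $  expand B ::= epsilon
   3  $ int D      end end end read int $  expand D ::= J
   4  $ int J      end end end read int $  expand J ::= end J
   5  $ int J end  end end end read int $  match end
   6  $ int J      end end read int $      expand J ::= end J
   7  $ int J end  end end read int $      match end
   8  $ int J      end read int $          expand J ::= end J
   9  $ int J end  end read int $          match end
  10  $ int J      read int $              expand J ::= read
  11  $ int read   read int $              match read
  12  $ int        int $                   match int
Accept reached after 12 steps.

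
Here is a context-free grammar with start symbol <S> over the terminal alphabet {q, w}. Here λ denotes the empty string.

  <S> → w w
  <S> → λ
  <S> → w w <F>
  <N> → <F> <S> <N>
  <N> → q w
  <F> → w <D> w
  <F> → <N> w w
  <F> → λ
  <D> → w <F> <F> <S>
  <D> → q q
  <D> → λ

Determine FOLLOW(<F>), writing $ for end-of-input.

{$, q, w}

FIRST(<S>) = {λ, w}
FIRST(<D>) = {λ, q, w}
FIRST(<N>) = {q, w}  (via <F> <S> <N>)
FIRST(<F>) = {λ, q, w}  (via <N> w w)
FOLLOW(<S>) includes $ since <S> is the start symbol.
FOLLOW(<N>): in <N>→<F> <S> <N>, the suffix after <N> is empty (adds nothing new); in <F>→<N> w w, <N> is followed by w w with FIRST {w}. Thus FOLLOW(<N>) = {w}.
FOLLOW(<D>): in <F>→w <D> w, <D> is followed by w with FIRST {w}. Thus FOLLOW(<D>) = {w}.
FOLLOW(<S>): in <N>→<F> <S> <N>, <S> is followed by <N> with FIRST {q, w}; in <D>→w <F> <F> <S>, the suffix after <S> is empty, so FOLLOW(<S>) ⊇ FOLLOW(<D>) = {w}. Thus FOLLOW(<S>) = {$, q, w}.
FOLLOW(<F>): in <S>→w w <F>, the suffix after <F> is empty, so FOLLOW(<F>) ⊇ FOLLOW(<S>) = {$, q, w}; in <N>→<F> <S> <N>, <F> is followed by <S> <N> with FIRST {q, w}; in <D>→w <F> <F> <S> (occurrence 1), <F> is followed by <F> <S> with FIRST {λ, q, w}; in <D>→w <F> <F> <S> (occurrence 1), the suffix after <F> is nullable, so FOLLOW(<F>) ⊇ FOLLOW(<D>) = {w}; in <D>→w <F> <F> <S> (occurrence 2), <F> is followed by <S> with FIRST {λ, w}; in <D>→w <F> <F> <S> (occurrence 2), the suffix after <F> is nullable, so FOLLOW(<F>) ⊇ FOLLOW(<D>) = {w}. Thus FOLLOW(<F>) = {$, q, w}.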